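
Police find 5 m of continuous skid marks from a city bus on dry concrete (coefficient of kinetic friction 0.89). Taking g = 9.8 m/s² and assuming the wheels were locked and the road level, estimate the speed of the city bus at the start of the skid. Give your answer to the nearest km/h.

Initial speed ≈ 34 km/h

Deceleration a = μg = 0.89 × 9.8 = 8.722 m/s².
v = √(2a·d) = √(2 × 8.722 × 5) = √87.220 = 9.3392 m/s.
= 9.3392 × 3.6 = 33.621 km/h.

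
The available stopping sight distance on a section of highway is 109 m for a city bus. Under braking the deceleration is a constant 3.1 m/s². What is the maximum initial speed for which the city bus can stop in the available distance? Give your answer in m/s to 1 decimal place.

v²/(2a) = d ⇒ v = √(2 × 3.100 × 109) = √675.80 = 25.9962 m/s.

Maximum speed ≈ 26.0 m/s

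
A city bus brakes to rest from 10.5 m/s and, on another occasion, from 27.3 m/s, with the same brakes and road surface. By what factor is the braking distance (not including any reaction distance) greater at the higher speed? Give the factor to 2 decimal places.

Braking distance d = v²/(2a), so with a fixed, d ∝ v².
Factor = (27.3/10.5)² = 2.6000² = 6.7600.

Factor ≈ 6.76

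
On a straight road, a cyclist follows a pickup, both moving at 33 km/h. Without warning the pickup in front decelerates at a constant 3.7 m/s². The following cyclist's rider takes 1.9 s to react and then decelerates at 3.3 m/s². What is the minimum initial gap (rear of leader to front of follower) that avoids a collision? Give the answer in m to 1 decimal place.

33 km/h ÷ 3.6 = 9.1667 m/s.
Leader travels v²/(2a_L) = 84.028 / 7.400 = 11.355 m before stopping.
Follower covers v·t_r = 9.1667 × 1.9 = 17.417 m while reacting, then v²/(2a_F) = 84.028 / 6.600 = 12.732 m while braking, for a total of 17.417 + 12.732 = 30.149 m.
Since a_F ≤ a_L and the follower starts braking later, the follower is never slower than the leader, so the closest approach is when both have stopped.
Minimum gap = 30.149 − 11.355 = 18.794 m.

Minimum gap ≈ 18.8 m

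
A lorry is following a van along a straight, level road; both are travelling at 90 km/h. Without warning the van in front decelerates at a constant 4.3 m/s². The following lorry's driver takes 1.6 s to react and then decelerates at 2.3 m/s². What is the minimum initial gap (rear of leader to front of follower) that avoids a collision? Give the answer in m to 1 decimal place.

90 km/h ÷ 3.6 = 25.0000 m/s.
Leader travels v²/(2a_L) = 625.000 / 8.600 = 72.674 m before stopping.
Follower covers v·t_r = 25.0000 × 1.6 = 40.000 m while reacting, then v²/(2a_F) = 625.000 / 4.600 = 135.870 m while braking, for a total of 40.000 + 135.870 = 175.870 m.
Since a_F ≤ a_L and the follower starts braking later, the follower is never slower than the leader, so the closest approach is when both have stopped.
Minimum gap = 175.870 − 72.674 = 103.196 m.

Minimum gap ≈ 103.2 m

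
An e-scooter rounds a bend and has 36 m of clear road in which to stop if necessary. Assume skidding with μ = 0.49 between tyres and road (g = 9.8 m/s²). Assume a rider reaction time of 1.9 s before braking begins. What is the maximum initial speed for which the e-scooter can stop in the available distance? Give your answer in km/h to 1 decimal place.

a = μg = 0.49 × 9.8 = 4.802 m/s².
Stopping distance: v·t_r + v²/(2a) = 36 with t_r = 1.9 s and a = 4.802 m/s².
So v² + 18.248 v − 345.74 = 0.
Positive root: v = −a·t_r + √((a·t_r)² + 2a·d) = −9.124 + √(83.247 + 345.74) = 11.5880 m/s.
11.5880 m/s × 3.6 = 41.717 km/h.

Maximum speed ≈ 41.7 km/h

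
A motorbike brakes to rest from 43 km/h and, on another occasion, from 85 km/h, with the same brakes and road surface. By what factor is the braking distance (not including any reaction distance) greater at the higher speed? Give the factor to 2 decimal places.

Braking distance d = v²/(2a), so with a fixed, d ∝ v².
Factor = (85/43)² = 1.9767² = 3.9073.

Factor ≈ 3.91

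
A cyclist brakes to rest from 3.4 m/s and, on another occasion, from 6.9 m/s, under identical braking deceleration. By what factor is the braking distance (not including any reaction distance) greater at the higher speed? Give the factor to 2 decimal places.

Factor ≈ 4.12

Braking distance d = v²/(2a), so with a fixed, d ∝ v².
Factor = (6.9/3.4)² = 2.0294² = 4.1185.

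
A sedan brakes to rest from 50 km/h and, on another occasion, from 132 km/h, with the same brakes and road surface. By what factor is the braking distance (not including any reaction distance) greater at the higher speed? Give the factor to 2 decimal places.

Factor ≈ 6.97

Braking distance d = v²/(2a), so with a fixed, d ∝ v².
Factor = (132/50)² = 2.6400² = 6.9696.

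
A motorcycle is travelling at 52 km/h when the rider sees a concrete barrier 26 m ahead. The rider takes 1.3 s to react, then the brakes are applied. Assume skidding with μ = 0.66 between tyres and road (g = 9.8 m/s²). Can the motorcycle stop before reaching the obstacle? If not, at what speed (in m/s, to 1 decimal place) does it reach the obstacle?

52 km/h ÷ 3.6 = 14.4444 m/s.
a = μg = 0.66 × 9.8 = 6.468 m/s².
Reaction distance = 14.4444 × 1.3 = 18.778 m.
Braking distance needed to stop: v²/(2a) = 208.641 / 12.936 = 16.129 m, so total needed = 18.778 + 16.129 = 34.907 m > 26 m — it cannot stop.
Distance remaining when braking begins: 26 − 18.778 = 7.222 m.
v² = v₀² − 2a·d = 208.641 − 2 × 6.468 × 7.222 = 115.217 m²/s².
v = √115.217 = 10.734 m/s.

No — it strikes the obstacle at 10.7 m/s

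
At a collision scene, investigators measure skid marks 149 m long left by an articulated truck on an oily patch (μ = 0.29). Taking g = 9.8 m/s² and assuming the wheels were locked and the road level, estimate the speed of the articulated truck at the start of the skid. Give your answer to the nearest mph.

Deceleration a = μg = 0.29 × 9.8 = 2.842 m/s².
v = √(2a·d) = √(2 × 2.842 × 149) = √846.916 = 29.1018 m/s.
= 29.1018 ÷ 0.44704 = 65.099 mph.

Initial speed ≈ 65 mph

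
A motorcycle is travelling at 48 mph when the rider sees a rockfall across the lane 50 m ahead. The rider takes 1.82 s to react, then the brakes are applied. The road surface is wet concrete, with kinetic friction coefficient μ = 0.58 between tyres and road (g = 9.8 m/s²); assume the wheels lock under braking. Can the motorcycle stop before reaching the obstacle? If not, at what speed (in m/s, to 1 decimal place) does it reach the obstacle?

No — it strikes the obstacle at 18.3 m/s

48 mph × 0.44704 = 21.4579 m/s.
a = μg = 0.58 × 9.8 = 5.684 m/s².
Reaction distance = 21.4579 × 1.82 = 39.053 m.
Braking distance needed to stop: v²/(2a) = 460.441 / 11.368 = 40.503 m, so total needed = 39.053 + 40.503 = 79.556 m > 50 m — it cannot stop.
Distance remaining when braking begins: 50 − 39.053 = 10.947 m.
v² = v₀² − 2a·d = 460.441 − 2 × 5.684 × 10.947 = 335.996 m²/s².
v = √335.996 = 18.330 m/s.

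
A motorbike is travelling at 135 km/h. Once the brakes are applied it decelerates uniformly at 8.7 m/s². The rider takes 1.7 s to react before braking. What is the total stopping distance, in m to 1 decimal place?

135 km/h ÷ 3.6 = 37.5000 m/s.
Reaction distance = v·t_r = 37.5000 × 1.7 = 63.750 m.
Braking distance = v²/(2a) = 37.5000² / (2 × 8.700) = 1406.250 / 17.400 = 80.819 m.
Total = 63.750 + 80.819 = 144.569 m.

Total stopping distance ≈ 144.6 m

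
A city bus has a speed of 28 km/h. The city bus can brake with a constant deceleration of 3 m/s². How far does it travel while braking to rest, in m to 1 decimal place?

28 km/h ÷ 3.6 = 7.7778 m/s.
Braking distance = v²/(2a) = 7.7778² / (2 × 3.000) = 60.494 / 6.000 = 10.082 m.

Braking distance ≈ 10.1 m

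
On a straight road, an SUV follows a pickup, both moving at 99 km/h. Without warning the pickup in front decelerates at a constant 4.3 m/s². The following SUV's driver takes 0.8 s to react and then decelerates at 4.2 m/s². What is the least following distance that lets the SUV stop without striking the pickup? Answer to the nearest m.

99 km/h ÷ 3.6 = 27.5000 m/s.
Leader travels v²/(2a_L) = 756.250 / 8.600 = 87.936 m before stopping.
Follower covers v·t_r = 27.5000 × 0.8 = 22.000 m while reacting, then v²/(2a_F) = 756.250 / 8.400 = 90.030 m while braking, for a total of 22.000 + 90.030 = 112.030 m.
Since a_F ≤ a_L and the follower starts braking later, the follower is never slower than the leader, so the closest approach is when both have stopped.
Minimum gap = 112.030 − 87.936 = 24.094 m.

Minimum gap ≈ 24 m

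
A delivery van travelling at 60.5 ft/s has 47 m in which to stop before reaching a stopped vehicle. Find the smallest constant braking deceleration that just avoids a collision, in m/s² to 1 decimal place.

Required deceleration ≈ 3.6 m/s²

60.5 ft/s × 0.3048 = 18.4404 m/s.
v² = 2a·d ⇒ a = v²/(2d) = 18.4404² / (2 × 47.000) = 340.048 / 94.000 = 3.6175 m/s².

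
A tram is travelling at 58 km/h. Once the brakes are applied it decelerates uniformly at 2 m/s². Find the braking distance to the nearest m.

58 km/h ÷ 3.6 = 16.1111 m/s.
Braking distance = v²/(2a) = 16.1111² / (2 × 2.000) = 259.568 / 4.000 = 64.892 m.

Braking distance ≈ 65 m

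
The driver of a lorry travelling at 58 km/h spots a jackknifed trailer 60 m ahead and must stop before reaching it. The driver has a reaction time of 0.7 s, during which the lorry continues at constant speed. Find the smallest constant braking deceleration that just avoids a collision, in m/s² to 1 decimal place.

Required deceleration ≈ 2.7 m/s²

58 km/h ÷ 3.6 = 16.1111 m/s.
Distance covered during reaction = 16.1111 × 0.7 = 11.278 m.
Distance available for braking: 60 − 11.278 = 48.722 m.
v² = 2a·d ⇒ a = v²/(2d) = 16.1111² / (2 × 48.722) = 259.568 / 97.444 = 2.6638 m/s².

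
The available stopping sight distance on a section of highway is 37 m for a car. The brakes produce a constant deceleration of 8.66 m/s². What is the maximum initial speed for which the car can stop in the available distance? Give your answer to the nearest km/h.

Maximum speed ≈ 91 km/h

v²/(2a) = d ⇒ v = √(2 × 8.660 × 37) = √640.84 = 25.3148 m/s.
25.3148 m/s × 3.6 = 91.133 km/h.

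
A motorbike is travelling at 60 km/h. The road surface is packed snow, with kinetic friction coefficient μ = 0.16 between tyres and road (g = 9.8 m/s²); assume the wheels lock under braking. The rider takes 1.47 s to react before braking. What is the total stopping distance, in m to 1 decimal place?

Total stopping distance ≈ 113.1 m

60 km/h ÷ 3.6 = 16.6667 m/s.
a = μg = 0.16 × 9.8 = 1.568 m/s².
Reaction distance = v·t_r = 16.6667 × 1.47 = 24.500 m.
Braking distance = v²/(2a) = 16.6667² / (2 × 1.568) = 277.779 / 3.136 = 88.577 m.
Total = 24.500 + 88.577 = 113.077 m.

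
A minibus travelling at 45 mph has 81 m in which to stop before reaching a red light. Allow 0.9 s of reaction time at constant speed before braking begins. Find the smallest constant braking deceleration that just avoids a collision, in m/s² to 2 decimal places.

Required deceleration ≈ 3.22 m/s²

45 mph × 0.44704 = 20.1168 m/s.
Distance covered during reaction = 20.1168 × 0.9 = 18.105 m.
Distance available for braking: 81 − 18.105 = 62.895 m.
v² = 2a·d ⇒ a = v²/(2d) = 20.1168² / (2 × 62.895) = 404.686 / 125.790 = 3.2172 m/s².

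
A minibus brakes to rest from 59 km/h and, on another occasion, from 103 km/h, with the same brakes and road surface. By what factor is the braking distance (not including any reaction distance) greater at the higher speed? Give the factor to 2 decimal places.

Factor ≈ 3.05

Braking distance d = v²/(2a), so with a fixed, d ∝ v².
Factor = (103/59)² = 1.7458² = 3.0478.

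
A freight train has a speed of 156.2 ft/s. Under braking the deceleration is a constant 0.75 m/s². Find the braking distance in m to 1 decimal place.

156.2 ft/s × 0.3048 = 47.6098 m/s.
Braking distance = v²/(2a) = 47.6098² / (2 × 0.750) = 2266.693 / 1.500 = 1511.129 m.

Braking distance ≈ 1511.1 m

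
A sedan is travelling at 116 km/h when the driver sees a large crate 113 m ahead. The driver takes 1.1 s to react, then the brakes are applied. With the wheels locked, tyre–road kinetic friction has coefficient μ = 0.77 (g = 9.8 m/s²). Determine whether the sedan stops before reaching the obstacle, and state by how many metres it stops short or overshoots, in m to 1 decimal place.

116 km/h ÷ 3.6 = 32.2222 m/s.
a = μg = 0.77 × 9.8 = 7.546 m/s².
Reaction distance = 32.2222 × 1.1 = 35.444 m.
Braking distance = v²/(2a) = 1038.270 / 15.092 = 68.796 m.
Total stopping distance = 35.444 + 68.796 = 104.240 m, vs 113 m available — it stops with 113 − 104.240 = 8.760 m to spare.

Yes — it stops 8.8 m short of the obstacle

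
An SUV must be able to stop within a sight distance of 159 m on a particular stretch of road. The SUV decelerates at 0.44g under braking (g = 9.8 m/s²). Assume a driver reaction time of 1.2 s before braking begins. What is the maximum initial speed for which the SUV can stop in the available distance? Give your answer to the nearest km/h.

a = 0.44 × 9.8 = 4.312 m/s².
Stopping distance: v·t_r + v²/(2a) = 159 with t_r = 1.2 s and a = 4.312 m/s².
So v² + 10.349 v − 1371.22 = 0.
Positive root: v = −a·t_r + √((a·t_r)² + 2a·d) = −5.174 + √(26.770 + 1371.22) = 32.2157 m/s.
32.2157 m/s × 3.6 = 115.977 km/h.

Maximum speed ≈ 116 km/h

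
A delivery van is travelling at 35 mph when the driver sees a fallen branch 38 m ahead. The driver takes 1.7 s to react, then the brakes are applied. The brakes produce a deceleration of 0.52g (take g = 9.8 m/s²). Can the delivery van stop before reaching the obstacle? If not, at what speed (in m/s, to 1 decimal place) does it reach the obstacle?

35 mph × 0.44704 = 15.6464 m/s.
a = 0.52 × 9.8 = 5.096 m/s².
Reaction distance = 15.6464 × 1.7 = 26.599 m.
Braking distance needed to stop: v²/(2a) = 244.810 / 10.192 = 24.020 m, so total needed = 26.599 + 24.020 = 50.619 m > 38 m — it cannot stop.
Distance remaining when braking begins: 38 − 26.599 = 11.401 m.
v² = v₀² − 2a·d = 244.810 − 2 × 5.096 × 11.401 = 128.611 m²/s².
v = √128.611 = 11.341 m/s.

No — it strikes the obstacle at 11.3 m/s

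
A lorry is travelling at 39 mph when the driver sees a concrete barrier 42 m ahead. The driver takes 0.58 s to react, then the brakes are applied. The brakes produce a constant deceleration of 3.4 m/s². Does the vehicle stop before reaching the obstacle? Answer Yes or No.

39 mph × 0.44704 = 17.4346 m/s.
Reaction distance = 17.4346 × 0.58 = 10.112 m.
Braking distance = v²/(2a) = 303.965 / 6.800 = 44.701 m.
Total stopping distance = 10.112 + 44.701 = 54.813 m, vs 42 m available — it cannot stop in time and overshoots by 54.813 − 42 = 12.813 m.

No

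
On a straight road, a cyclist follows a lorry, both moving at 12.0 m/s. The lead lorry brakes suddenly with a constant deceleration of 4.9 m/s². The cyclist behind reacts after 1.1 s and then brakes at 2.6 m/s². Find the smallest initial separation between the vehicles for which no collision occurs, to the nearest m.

Leader travels v²/(2a_L) = 144.000 / 9.800 = 14.694 m before stopping.
Follower covers v·t_r = 12.0000 × 1.1 = 13.200 m while reacting, then v²/(2a_F) = 144.000 / 5.200 = 27.692 m while braking, for a total of 13.200 + 27.692 = 40.892 m.
Since a_F ≤ a_L and the follower starts braking later, the follower is never slower than the leader, so the closest approach is when both have stopped.
Minimum gap = 40.892 − 14.694 = 26.198 m.

Minimum gap ≈ 26 m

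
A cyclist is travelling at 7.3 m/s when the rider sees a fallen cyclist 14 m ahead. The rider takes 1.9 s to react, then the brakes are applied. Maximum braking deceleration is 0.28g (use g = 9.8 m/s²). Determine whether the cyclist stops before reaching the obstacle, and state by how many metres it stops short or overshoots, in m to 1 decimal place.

a = 0.28 × 9.8 = 2.744 m/s².
Reaction distance = 7.3000 × 1.9 = 13.870 m.
Braking distance = v²/(2a) = 53.290 / 5.488 = 9.710 m.
Total stopping distance = 13.870 + 9.710 = 23.580 m, vs 14 m available — it cannot stop in time and overshoots by 23.580 − 14 = 9.580 m.

No — it overshoots by 9.6 m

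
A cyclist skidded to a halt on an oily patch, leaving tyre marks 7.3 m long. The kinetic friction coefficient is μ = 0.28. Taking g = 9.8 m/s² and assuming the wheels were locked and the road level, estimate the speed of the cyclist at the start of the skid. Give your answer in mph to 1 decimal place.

Initial speed ≈ 14.2 mph

Deceleration a = μg = 0.28 × 9.8 = 2.744 m/s².
v = √(2a·d) = √(2 × 2.744 × 7.3) = √40.062 = 6.3295 m/s.
= 6.3295 ÷ 0.44704 = 14.159 mph.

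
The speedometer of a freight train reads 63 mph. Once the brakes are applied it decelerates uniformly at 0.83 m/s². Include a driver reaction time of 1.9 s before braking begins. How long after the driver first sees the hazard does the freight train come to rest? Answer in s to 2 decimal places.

Total time ≈ 35.83 s

63 mph × 0.44704 = 28.1635 m/s.
Braking time = v/a = 28.1635 / 0.830 = 33.932 s.
Total = 1.9 + 33.932 = 35.832 s.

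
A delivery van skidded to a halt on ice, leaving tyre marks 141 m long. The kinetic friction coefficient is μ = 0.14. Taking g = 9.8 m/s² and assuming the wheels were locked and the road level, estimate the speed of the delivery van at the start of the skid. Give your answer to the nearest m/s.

Deceleration a = μg = 0.14 × 9.8 = 1.372 m/s².
v = √(2a·d) = √(2 × 1.372 × 141) = √386.904 = 19.6699 m/s.

Initial speed ≈ 20 m/s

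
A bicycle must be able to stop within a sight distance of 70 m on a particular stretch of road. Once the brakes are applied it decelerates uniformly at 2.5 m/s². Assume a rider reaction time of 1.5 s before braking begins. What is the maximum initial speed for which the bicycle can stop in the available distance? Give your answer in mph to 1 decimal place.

Stopping distance: v·t_r + v²/(2a) = 70 with t_r = 1.5 s and a = 2.500 m/s².
So v² + 7.500 v − 350.00 = 0.
Positive root: v = −a·t_r + √((a·t_r)² + 2a·d) = −3.750 + √(14.062 + 350.00) = 15.3304 m/s.
15.3304 m/s ÷ 0.44704 = 34.293 mph.

Maximum speed ≈ 34.3 mph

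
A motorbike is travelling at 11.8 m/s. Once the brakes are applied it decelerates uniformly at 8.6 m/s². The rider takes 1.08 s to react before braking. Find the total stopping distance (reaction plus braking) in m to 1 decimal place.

Reaction distance = v·t_r = 11.8000 × 1.08 = 12.744 m.
Braking distance = v²/(2a) = 11.8000² / (2 × 8.600) = 139.240 / 17.200 = 8.095 m.
Total = 12.744 + 8.095 = 20.839 m.

Total stopping distance ≈ 20.8 m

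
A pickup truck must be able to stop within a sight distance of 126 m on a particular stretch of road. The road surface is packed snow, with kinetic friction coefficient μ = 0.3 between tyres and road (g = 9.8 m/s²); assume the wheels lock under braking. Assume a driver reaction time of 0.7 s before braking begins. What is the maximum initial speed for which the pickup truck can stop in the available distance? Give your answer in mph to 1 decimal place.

Maximum speed ≈ 56.5 mph

a = μg = 0.3 × 9.8 = 2.940 m/s².
Stopping distance: v·t_r + v²/(2a) = 126 with t_r = 0.7 s and a = 2.940 m/s².
So v² + 4.116 v − 740.88 = 0.
Positive root: v = −a·t_r + √((a·t_r)² + 2a·d) = −2.058 + √(4.235 + 740.88) = 25.2388 m/s.
25.2388 m/s ÷ 0.44704 = 56.458 mph.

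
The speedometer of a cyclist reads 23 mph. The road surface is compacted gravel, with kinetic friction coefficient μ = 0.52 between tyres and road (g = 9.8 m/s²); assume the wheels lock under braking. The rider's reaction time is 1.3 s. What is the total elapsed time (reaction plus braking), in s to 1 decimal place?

Total time ≈ 3.3 s

23 mph × 0.44704 = 10.2819 m/s.
a = μg = 0.52 × 9.8 = 5.096 m/s².
Braking time = v/a = 10.2819 / 5.096 = 2.018 s.
Total = 1.3 + 2.018 = 3.318 s.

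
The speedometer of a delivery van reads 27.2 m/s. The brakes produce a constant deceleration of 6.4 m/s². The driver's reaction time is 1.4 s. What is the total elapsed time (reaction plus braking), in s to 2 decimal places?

Total time ≈ 5.65 s

Braking time = v/a = 27.2000 / 6.400 = 4.250 s.
Total = 1.4 + 4.250 = 5.650 s.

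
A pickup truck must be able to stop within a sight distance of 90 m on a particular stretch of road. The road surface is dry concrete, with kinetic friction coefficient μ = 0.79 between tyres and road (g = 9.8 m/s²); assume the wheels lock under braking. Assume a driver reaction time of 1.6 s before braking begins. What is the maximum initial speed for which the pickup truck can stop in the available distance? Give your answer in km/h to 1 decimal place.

Maximum speed ≈ 97.0 km/h

a = μg = 0.79 × 9.8 = 7.742 m/s².
Stopping distance: v·t_r + v²/(2a) = 90 with t_r = 1.6 s and a = 7.742 m/s².
So v² + 24.774 v − 1393.56 = 0.
Positive root: v = −a·t_r + √((a·t_r)² + 2a·d) = −12.387 + √(153.438 + 1393.56) = 26.9449 m/s.
26.9449 m/s × 3.6 = 97.002 km/h.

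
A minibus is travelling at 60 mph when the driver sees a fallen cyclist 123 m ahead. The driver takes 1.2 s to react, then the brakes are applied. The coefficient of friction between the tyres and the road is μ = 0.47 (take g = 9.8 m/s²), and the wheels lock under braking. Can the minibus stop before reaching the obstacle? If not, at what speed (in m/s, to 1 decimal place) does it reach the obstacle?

60 mph × 0.44704 = 26.8224 m/s.
a = μg = 0.47 × 9.8 = 4.606 m/s².
Reaction distance = 26.8224 × 1.2 = 32.187 m.
Braking distance = v²/(2a) = 719.441 / 9.212 = 78.098 m.
Total stopping distance = 32.187 + 78.098 = 110.285 m, vs 123 m available — it stops with 123 − 110.285 = 12.715 m to spare.

Yes — it stops about 12.7 m short of the obstacle, so it never reaches it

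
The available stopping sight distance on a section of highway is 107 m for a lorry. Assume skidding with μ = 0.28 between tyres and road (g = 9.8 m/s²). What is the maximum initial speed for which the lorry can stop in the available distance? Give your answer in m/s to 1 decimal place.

a = μg = 0.28 × 9.8 = 2.744 m/s².
v²/(2a) = d ⇒ v = √(2 × 2.744 × 107) = √587.22 = 24.2326 m/s.

Maximum speed ≈ 24.2 m/s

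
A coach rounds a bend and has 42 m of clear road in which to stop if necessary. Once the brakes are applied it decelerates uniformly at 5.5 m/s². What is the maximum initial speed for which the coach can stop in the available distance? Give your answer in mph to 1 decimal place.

v²/(2a) = d ⇒ v = √(2 × 5.500 × 42) = √462.00 = 21.4942 m/s.
21.4942 m/s ÷ 0.44704 = 48.081 mph.

Maximum speed ≈ 48.1 mph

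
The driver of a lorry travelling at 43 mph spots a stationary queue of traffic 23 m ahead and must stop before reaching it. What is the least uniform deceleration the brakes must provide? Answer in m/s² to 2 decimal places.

43 mph × 0.44704 = 19.2227 m/s.
v² = 2a·d ⇒ a = v²/(2d) = 19.2227² / (2 × 23.000) = 369.512 / 46.000 = 8.0329 m/s².

Required deceleration ≈ 8.03 m/s²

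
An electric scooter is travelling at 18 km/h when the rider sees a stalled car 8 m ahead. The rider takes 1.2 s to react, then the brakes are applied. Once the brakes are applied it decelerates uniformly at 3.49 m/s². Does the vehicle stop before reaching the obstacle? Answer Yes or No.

18 km/h ÷ 3.6 = 5.0000 m/s.
Reaction distance = 5.0000 × 1.2 = 6.000 m.
Braking distance = v²/(2a) = 25.000 / 6.980 = 3.582 m.
Total stopping distance = 6.000 + 3.582 = 9.582 m, vs 8 m available — it cannot stop in time and overshoots by 9.582 − 8 = 1.582 m.

No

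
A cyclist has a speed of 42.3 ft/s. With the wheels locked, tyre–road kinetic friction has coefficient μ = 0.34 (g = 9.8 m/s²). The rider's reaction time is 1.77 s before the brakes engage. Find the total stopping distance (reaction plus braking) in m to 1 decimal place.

42.3 ft/s × 0.3048 = 12.8930 m/s.
a = μg = 0.34 × 9.8 = 3.332 m/s².
Reaction distance = v·t_r = 12.8930 × 1.77 = 22.821 m.
Braking distance = v²/(2a) = 12.8930² / (2 × 3.332) = 166.229 / 6.664 = 24.944 m.
Total = 22.821 + 24.944 = 47.765 m.

Total stopping distance ≈ 47.8 m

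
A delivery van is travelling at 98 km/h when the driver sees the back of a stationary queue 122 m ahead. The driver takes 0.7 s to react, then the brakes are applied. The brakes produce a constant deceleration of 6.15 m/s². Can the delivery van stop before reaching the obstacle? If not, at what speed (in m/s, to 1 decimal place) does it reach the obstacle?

Yes — it stops about 42.7 m short of the obstacle, so it never reaches it

98 km/h ÷ 3.6 = 27.2222 m/s.
Reaction distance = 27.2222 × 0.7 = 19.056 m.
Braking distance = v²/(2a) = 741.048 / 12.300 = 60.248 m.
Total stopping distance = 19.056 + 60.248 = 79.304 m, vs 122 m available — it stops with 122 − 79.304 = 42.696 m to spare.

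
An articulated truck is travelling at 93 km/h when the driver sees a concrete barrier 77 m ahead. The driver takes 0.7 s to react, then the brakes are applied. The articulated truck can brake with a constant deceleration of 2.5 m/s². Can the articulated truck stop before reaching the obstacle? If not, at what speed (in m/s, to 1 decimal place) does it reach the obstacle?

No — it strikes the obstacle at 19.3 m/s

93 km/h ÷ 3.6 = 25.8333 m/s.
Reaction distance = 25.8333 × 0.7 = 18.083 m.
Braking distance needed to stop: v²/(2a) = 667.359 / 5.000 = 133.472 m, so total needed = 18.083 + 133.472 = 151.555 m > 77 m — it cannot stop.
Distance remaining when braking begins: 77 − 18.083 = 58.917 m.
v² = v₀² − 2a·d = 667.359 − 2 × 2.500 × 58.917 = 372.774 m²/s².
v = √372.774 = 19.307 m/s.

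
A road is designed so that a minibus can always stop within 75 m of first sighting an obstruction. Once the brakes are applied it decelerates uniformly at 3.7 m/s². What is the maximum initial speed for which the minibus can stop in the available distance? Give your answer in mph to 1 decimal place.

v²/(2a) = d ⇒ v = √(2 × 3.700 × 75) = √555.00 = 23.5584 m/s.
23.5584 m/s ÷ 0.44704 = 52.699 mph.

Maximum speed ≈ 52.7 mph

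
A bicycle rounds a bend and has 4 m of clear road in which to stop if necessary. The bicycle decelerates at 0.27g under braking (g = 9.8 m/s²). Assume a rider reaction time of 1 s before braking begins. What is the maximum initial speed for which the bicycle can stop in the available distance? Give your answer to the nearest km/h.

a = 0.27 × 9.8 = 2.646 m/s².
Stopping distance: v·t_r + v²/(2a) = 4 with t_r = 1 s and a = 2.646 m/s².
So v² + 5.292 v − 21.17 = 0.
Positive root: v = −a·t_r + √((a·t_r)² + 2a·d) = −2.646 + √(7.001 + 21.17) = 2.6616 m/s.
2.6616 m/s × 3.6 = 9.582 km/h.

Maximum speed ≈ 10 km/h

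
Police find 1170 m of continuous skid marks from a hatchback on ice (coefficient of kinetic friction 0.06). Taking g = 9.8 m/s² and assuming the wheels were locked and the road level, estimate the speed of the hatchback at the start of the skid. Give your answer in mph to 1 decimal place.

Deceleration a = μg = 0.06 × 9.8 = 0.588 m/s².
v = √(2a·d) = √(2 × 0.588 × 1170) = √1375.920 = 37.0934 m/s.
= 37.0934 ÷ 0.44704 = 82.976 mph.

Initial speed ≈ 83.0 mph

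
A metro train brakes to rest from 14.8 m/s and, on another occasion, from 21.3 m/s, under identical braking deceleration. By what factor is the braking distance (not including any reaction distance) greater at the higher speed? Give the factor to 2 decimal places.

Factor ≈ 2.07

Braking distance d = v²/(2a), so with a fixed, d ∝ v².
Factor = (21.3/14.8)² = 1.4392² = 2.0713.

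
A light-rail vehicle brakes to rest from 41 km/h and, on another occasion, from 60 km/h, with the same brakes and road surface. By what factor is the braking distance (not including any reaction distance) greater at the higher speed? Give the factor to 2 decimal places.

Factor ≈ 2.14

Braking distance d = v²/(2a), so with a fixed, d ∝ v².
Factor = (60/41)² = 1.4634² = 2.1415.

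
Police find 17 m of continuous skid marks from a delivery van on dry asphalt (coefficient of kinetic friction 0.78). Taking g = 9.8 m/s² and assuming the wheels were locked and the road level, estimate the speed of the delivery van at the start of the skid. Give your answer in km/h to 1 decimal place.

Initial speed ≈ 58.0 km/h

Deceleration a = μg = 0.78 × 9.8 = 7.644 m/s².
v = √(2a·d) = √(2 × 7.644 × 17) = √259.896 = 16.1213 m/s.
= 16.1213 × 3.6 = 58.037 km/h.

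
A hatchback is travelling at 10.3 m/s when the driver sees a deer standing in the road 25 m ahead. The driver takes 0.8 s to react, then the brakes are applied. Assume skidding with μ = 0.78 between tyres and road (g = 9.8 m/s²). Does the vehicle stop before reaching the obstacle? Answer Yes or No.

a = μg = 0.78 × 9.8 = 7.644 m/s².
Reaction distance = 10.3000 × 0.8 = 8.240 m.
Braking distance = v²/(2a) = 106.090 / 15.288 = 6.939 m.
Total stopping distance = 8.240 + 6.939 = 15.179 m, vs 25 m available — it stops with 25 − 15.179 = 9.821 m to spare.

Yes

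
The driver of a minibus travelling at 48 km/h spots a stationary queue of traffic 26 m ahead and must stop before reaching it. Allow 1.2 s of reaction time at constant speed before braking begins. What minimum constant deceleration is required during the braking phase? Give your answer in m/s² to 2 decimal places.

48 km/h ÷ 3.6 = 13.3333 m/s.
Distance covered during reaction = 13.3333 × 1.2 = 16.000 m.
Distance available for braking: 26 − 16.000 = 10.000 m.
v² = 2a·d ⇒ a = v²/(2d) = 13.3333² / (2 × 10.000) = 177.777 / 20.000 = 8.8888 m/s².

Required deceleration ≈ 8.89 m/s²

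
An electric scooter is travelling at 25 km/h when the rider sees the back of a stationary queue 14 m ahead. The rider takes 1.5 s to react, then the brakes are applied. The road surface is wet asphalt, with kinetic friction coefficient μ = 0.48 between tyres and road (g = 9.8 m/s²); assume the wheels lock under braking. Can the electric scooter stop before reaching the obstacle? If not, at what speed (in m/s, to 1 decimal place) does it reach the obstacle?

No — it strikes the obstacle at 3.8 m/s

25 km/h ÷ 3.6 = 6.9444 m/s.
a = μg = 0.48 × 9.8 = 4.704 m/s².
Reaction distance = 6.9444 × 1.5 = 10.417 m.
Braking distance needed to stop: v²/(2a) = 48.225 / 9.408 = 5.126 m, so total needed = 10.417 + 5.126 = 15.543 m > 14 m — it cannot stop.
Distance remaining when braking begins: 14 − 10.417 = 3.583 m.
v² = v₀² − 2a·d = 48.225 − 2 × 4.704 × 3.583 = 14.516 m²/s².
v = √14.516 = 3.810 m/s.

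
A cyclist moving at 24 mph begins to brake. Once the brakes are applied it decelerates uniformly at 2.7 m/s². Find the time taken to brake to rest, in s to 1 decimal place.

24 mph × 0.44704 = 10.7290 m/s.
Braking time = v/a = 10.7290 / 2.700 = 3.974 s.

Braking time ≈ 4.0 s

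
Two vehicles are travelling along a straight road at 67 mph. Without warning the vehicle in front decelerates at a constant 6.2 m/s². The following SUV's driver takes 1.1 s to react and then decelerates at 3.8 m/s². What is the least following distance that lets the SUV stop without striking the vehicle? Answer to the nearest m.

Minimum gap ≈ 79 m

67 mph × 0.44704 = 29.9517 m/s.
Leader travels v²/(2a_L) = 897.104 / 12.400 = 72.347 m before stopping.
Follower covers v·t_r = 29.9517 × 1.1 = 32.947 m while reacting, then v²/(2a_F) = 897.104 / 7.600 = 118.040 m while braking, for a total of 32.947 + 118.040 = 150.987 m.
Since a_F ≤ a_L and the follower starts braking later, the follower is never slower than the leader, so the closest approach is when both have stopped.
Minimum gap = 150.987 − 72.347 = 78.640 m.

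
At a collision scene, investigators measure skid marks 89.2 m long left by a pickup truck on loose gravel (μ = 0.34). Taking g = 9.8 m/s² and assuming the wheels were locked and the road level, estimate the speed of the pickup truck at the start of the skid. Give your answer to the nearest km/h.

Initial speed ≈ 88 km/h

Deceleration a = μg = 0.34 × 9.8 = 3.332 m/s².
v = √(2a·d) = √(2 × 3.332 × 89.2) = √594.429 = 24.3809 m/s.
= 24.3809 × 3.6 = 87.771 km/h.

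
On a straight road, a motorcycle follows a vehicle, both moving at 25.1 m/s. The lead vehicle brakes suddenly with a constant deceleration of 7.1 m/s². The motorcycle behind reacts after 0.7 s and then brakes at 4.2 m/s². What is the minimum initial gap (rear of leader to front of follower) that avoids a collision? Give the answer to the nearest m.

Leader travels v²/(2a_L) = 630.010 / 14.200 = 44.367 m before stopping.
Follower covers v·t_r = 25.1000 × 0.7 = 17.570 m while reacting, then v²/(2a_F) = 630.010 / 8.400 = 75.001 m while braking, for a total of 17.570 + 75.001 = 92.571 m.
Since a_F ≤ a_L and the follower starts braking later, the follower is never slower than the leader, so the closest approach is when both have stopped.
Minimum gap = 92.571 − 44.367 = 48.204 m.

Minimum gap ≈ 48 m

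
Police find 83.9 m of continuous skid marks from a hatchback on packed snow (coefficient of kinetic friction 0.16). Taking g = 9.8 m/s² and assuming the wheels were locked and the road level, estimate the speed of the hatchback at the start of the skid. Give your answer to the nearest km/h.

Initial speed ≈ 58 km/h

Deceleration a = μg = 0.16 × 9.8 = 1.568 m/s².
v = √(2a·d) = √(2 × 1.568 × 83.9) = √263.110 = 16.2207 m/s.
= 16.2207 × 3.6 = 58.395 km/h.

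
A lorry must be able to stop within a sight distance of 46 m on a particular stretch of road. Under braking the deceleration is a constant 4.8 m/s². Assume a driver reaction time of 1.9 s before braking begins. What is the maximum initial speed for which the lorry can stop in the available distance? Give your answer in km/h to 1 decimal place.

Stopping distance: v·t_r + v²/(2a) = 46 with t_r = 1.9 s and a = 4.800 m/s².
So v² + 18.240 v − 441.60 = 0.
Positive root: v = −a·t_r + √((a·t_r)² + 2a·d) = −9.120 + √(83.174 + 441.60) = 13.7879 m/s.
13.7879 m/s × 3.6 = 49.636 km/h.

Maximum speed ≈ 49.6 km/h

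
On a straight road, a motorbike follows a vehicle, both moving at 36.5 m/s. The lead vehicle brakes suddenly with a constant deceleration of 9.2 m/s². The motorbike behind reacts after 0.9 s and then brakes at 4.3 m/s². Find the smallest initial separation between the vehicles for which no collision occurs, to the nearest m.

Leader travels v²/(2a_L) = 1332.250 / 18.400 = 72.405 m before stopping.
Follower covers v·t_r = 36.5000 × 0.9 = 32.850 m while reacting, then v²/(2a_F) = 1332.250 / 8.600 = 154.913 m while braking, for a total of 32.850 + 154.913 = 187.763 m.
Since a_F ≤ a_L and the follower starts braking later, the follower is never slower than the leader, so the closest approach is when both have stopped.
Minimum gap = 187.763 − 72.405 = 115.358 m.

Minimum gap ≈ 115 m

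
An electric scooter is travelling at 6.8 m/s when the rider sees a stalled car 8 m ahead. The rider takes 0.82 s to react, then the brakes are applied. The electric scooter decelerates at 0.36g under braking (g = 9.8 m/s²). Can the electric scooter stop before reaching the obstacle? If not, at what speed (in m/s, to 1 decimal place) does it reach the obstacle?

a = 0.36 × 9.8 = 3.528 m/s².
Reaction distance = 6.8000 × 0.82 = 5.576 m.
Braking distance needed to stop: v²/(2a) = 46.240 / 7.056 = 6.553 m, so total needed = 5.576 + 6.553 = 12.129 m > 8 m — it cannot stop.
Distance remaining when braking begins: 8 − 5.576 = 2.424 m.
v² = v₀² − 2a·d = 46.240 − 2 × 3.528 × 2.424 = 29.136 m²/s².
v = √29.136 = 5.398 m/s.

No — it strikes the obstacle at 5.4 m/s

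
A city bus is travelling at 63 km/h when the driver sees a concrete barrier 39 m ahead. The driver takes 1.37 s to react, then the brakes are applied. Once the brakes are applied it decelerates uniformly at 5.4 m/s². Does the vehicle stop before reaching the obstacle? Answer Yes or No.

No

63 km/h ÷ 3.6 = 17.5000 m/s.
Reaction distance = 17.5000 × 1.37 = 23.975 m.
Braking distance = v²/(2a) = 306.250 / 10.800 = 28.356 m.
Total stopping distance = 23.975 + 28.356 = 52.331 m, vs 39 m available — it cannot stop in time and overshoots by 52.331 − 39 = 13.331 m.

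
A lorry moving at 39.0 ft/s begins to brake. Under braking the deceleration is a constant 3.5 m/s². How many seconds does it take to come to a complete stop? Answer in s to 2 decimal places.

Braking time ≈ 3.40 s

39 ft/s × 0.3048 = 11.8872 m/s.
Braking time = v/a = 11.8872 / 3.500 = 3.396 s.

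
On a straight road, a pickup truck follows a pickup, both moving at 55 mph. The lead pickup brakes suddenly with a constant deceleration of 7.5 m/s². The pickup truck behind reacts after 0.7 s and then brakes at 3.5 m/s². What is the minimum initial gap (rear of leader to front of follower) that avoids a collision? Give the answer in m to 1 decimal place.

Minimum gap ≈ 63.3 m

55 mph × 0.44704 = 24.5872 m/s.
Leader travels v²/(2a_L) = 604.530 / 15.000 = 40.302 m before stopping.
Follower covers v·t_r = 24.5872 × 0.7 = 17.211 m while reacting, then v²/(2a_F) = 604.530 / 7.000 = 86.361 m while braking, for a total of 17.211 + 86.361 = 103.572 m.
Since a_F ≤ a_L and the follower starts braking later, the follower is never slower than the leader, so the closest approach is when both have stopped.
Minimum gap = 103.572 − 40.302 = 63.270 m.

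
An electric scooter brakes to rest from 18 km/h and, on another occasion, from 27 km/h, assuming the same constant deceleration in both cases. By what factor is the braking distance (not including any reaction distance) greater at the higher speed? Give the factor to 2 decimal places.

Braking distance d = v²/(2a), so with a fixed, d ∝ v².
Factor = (27/18)² = 1.5000² = 2.2500.

Factor ≈ 2.25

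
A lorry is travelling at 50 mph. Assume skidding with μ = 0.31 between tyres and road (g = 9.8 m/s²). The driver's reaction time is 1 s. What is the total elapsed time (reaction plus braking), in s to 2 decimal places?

Total time ≈ 8.36 s

50 mph × 0.44704 = 22.3520 m/s.
a = μg = 0.31 × 9.8 = 3.038 m/s².
Braking time = v/a = 22.3520 / 3.038 = 7.357 s.
Total = 1 + 7.357 = 8.357 s.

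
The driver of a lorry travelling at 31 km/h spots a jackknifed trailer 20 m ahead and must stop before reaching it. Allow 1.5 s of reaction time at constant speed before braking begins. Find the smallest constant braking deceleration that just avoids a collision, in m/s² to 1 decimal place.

31 km/h ÷ 3.6 = 8.6111 m/s.
Distance covered during reaction = 8.6111 × 1.5 = 12.917 m.
Distance available for braking: 20 − 12.917 = 7.083 m.
v² = 2a·d ⇒ a = v²/(2d) = 8.6111² / (2 × 7.083) = 74.151 / 14.166 = 5.2344 m/s².

Required deceleration ≈ 5.2 m/s²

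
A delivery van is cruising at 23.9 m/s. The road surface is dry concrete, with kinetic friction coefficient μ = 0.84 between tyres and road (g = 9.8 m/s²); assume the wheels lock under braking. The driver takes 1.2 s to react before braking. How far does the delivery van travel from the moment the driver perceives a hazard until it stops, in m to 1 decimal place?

a = μg = 0.84 × 9.8 = 8.232 m/s².
Reaction distance = v·t_r = 23.9000 × 1.2 = 28.680 m.
Braking distance = v²/(2a) = 23.9000² / (2 × 8.232) = 571.210 / 16.464 = 34.694 m.
Total = 28.680 + 34.694 = 63.374 m.

Total stopping distance ≈ 63.4 m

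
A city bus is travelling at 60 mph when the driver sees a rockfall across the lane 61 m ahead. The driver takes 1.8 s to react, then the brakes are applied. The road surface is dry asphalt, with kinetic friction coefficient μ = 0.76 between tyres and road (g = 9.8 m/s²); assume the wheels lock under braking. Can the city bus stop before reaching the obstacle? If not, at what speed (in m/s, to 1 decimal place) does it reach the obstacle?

60 mph × 0.44704 = 26.8224 m/s.
a = μg = 0.76 × 9.8 = 7.448 m/s².
Reaction distance = 26.8224 × 1.8 = 48.280 m.
Braking distance needed to stop: v²/(2a) = 719.441 / 14.896 = 48.298 m, so total needed = 48.280 + 48.298 = 96.578 m > 61 m — it cannot stop.
Distance remaining when braking begins: 61 − 48.280 = 12.720 m.
v² = v₀² − 2a·d = 719.441 − 2 × 7.448 × 12.720 = 529.964 m²/s².
v = √529.964 = 23.021 m/s.

No — it strikes the obstacle at 23.0 m/s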